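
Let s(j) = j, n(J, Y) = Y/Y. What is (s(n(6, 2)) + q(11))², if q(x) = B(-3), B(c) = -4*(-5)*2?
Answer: 1681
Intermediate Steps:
n(J, Y) = 1
B(c) = 40 (B(c) = 20*2 = 40)
q(x) = 40
(s(n(6, 2)) + q(11))² = (1 + 40)² = 41² = 1681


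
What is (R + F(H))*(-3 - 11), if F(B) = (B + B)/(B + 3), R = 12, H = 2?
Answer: -896/5 ≈ -179.20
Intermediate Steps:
F(B) = 2*B/(3 + B) (F(B) = (2*B)/(3 + B) = 2*B/(3 + B))
(R + F(H))*(-3 - 11) = (12 + 2*2/(3 + 2))*(-3 - 11) = (12 + 2*2/5)*(-14) = (12 + 2*2*(⅕))*(-14) = (12 + ⅘)*(-14) = (64/5)*(-14) = -896/5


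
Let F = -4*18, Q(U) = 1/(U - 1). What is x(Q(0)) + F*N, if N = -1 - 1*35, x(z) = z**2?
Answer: 2593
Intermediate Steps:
Q(U) = 1/(-1 + U)
N = -36 (N = -1 - 35 = -36)
F = -72
x(Q(0)) + F*N = (1/(-1 + 0))**2 - 72*(-36) = (1/(-1))**2 + 2592 = (-1)**2 + 2592 = 1 + 2592 = 2593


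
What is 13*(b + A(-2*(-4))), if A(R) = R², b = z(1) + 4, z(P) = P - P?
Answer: 884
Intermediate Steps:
z(P) = 0
b = 4 (b = 0 + 4 = 4)
13*(b + A(-2*(-4))) = 13*(4 + (-2*(-4))²) = 13*(4 + 8²) = 13*(4 + 64) = 13*68 = 884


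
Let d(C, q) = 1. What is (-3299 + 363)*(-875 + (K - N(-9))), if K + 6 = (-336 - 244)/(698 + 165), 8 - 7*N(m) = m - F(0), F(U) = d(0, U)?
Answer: 15683275240/6041 ≈ 2.5961e+6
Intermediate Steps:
F(U) = 1
N(m) = 9/7 - m/7 (N(m) = 8/7 - (m - 1*1)/7 = 8/7 - (m - 1)/7 = 8/7 - (-1 + m)/7 = 8/7 + (1/7 - m/7) = 9/7 - m/7)
K = -5758/863 (K = -6 + (-336 - 244)/(698 + 165) = -6 - 580/863 = -5758/863 ≈ -6.6721)
(-3299 + 363)*(-875 + (K - N(-9))) = (-3299 + 363)*(-875 + (-5758/863 - (9/7 - 1/7*(-9)))) = -2936*(-875 + (-5758/863 - (9/7 + 9/7))) = -2936*(-875 + (-5758/863 - 1*18/7)) = -2936*(-875 + (-5758/863 - 18/7)) = -2936*(-875 - 55840/6041) = -2936*(-5341715/6041) = 15683275240/6041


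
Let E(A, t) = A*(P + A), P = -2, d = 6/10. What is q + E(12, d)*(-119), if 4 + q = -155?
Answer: -14439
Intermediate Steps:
q = -159 (q = -4 - 155 = -159)
d = ⅗ (d = 6*(⅒) = ⅗ ≈ 0.60000)
E(A, t) = A*(-2 + A)
q + E(12, d)*(-119) = -159 + (12*(-2 + 12))*(-119) = -159 + (12*10)*(-119) = -159 + 120*(-119) = -159 - 14280 = -14439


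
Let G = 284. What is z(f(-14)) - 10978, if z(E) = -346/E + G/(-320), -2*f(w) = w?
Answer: -6175857/560 ≈ -11028.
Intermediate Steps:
f(w) = -w/2
z(E) = -71/80 - 346/E (z(E) = -346/E + 284/(-320) = -346/E + 284*(-1/320) = -346/E - 71/80 = -71/80 - 346/E)
z(f(-14)) - 10978 = (-71/80 - 346/((-½*(-14)))) - 10978 = (-71/80 - 346/7) - 10978 = -28177/560 - 10978 = -6175857/560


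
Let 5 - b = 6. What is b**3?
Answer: -1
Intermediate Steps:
b = -1 (b = 5 - 1*6 = 5 - 6 = -1)
b**3 = (-1)**3 = -1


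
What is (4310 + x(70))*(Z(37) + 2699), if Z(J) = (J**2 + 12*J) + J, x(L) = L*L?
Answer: 41896290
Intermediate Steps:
x(L) = L**2
Z(J) = J**2 + 13*J
(4310 + x(70))*(Z(37) + 2699) = (4310 + 70**2)*(37*(13 + 37) + 2699) = (4310 + 4900)*(37*50 + 2699) = 9210*(1850 + 2699) = 9210*4549 = 41896290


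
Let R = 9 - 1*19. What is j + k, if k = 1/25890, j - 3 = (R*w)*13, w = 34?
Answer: -114356129/25890 ≈ -4417.0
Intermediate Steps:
R = -10 (R = 9 - 19 = -10)
j = -4417 (j = 3 - 10*34*13 = 3 - 340*13 = 3 - 4420 = -4417)
k = 1/25890 ≈ 3.8625e-5
j + k = -4417 + 1/25890 = -114356129/25890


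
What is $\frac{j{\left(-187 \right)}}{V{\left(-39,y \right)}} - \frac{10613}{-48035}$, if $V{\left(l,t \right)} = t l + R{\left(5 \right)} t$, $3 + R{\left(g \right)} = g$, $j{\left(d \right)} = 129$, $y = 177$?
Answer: $\frac{21102674}{104860405} \approx 0.20125$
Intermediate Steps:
$R{\left(g \right)} = -3 + g$
$V{\left(l,t \right)} = 2 t + l t$ ($V{\left(l,t \right)} = t l + \left(-3 + 5\right) t = l t + 2 t = 2 t + l t$)
$\frac{j{\left(-187 \right)}}{V{\left(-39,y \right)}} - \frac{10613}{-48035} = \frac{129}{177 \left(2 - 39\right)} - \frac{10613}{-48035} = \frac{129}{177 \left(-37\right)} - - \frac{10613}{48035} = \frac{129}{-6549} + \frac{10613}{48035} = 129 \left(- \frac{1}{6549}\right) + \frac{10613}{48035} = - \frac{43}{2183} + \frac{10613}{48035} = \frac{21102674}{104860405}$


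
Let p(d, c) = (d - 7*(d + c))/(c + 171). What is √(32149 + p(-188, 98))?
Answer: 3*√258494743/269 ≈ 179.31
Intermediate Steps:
p(d, c) = (-7*c - 6*d)/(171 + c) (p(d, c) = (d - 7*(c + d))/(171 + c) = (d + (-7*c - 7*d))/(171 + c) = (-7*c - 6*d)/(171 + c))
√(32149 + p(-188, 98)) = √(32149 + (-7*98 - 6*(-188))/(171 + 98)) = √(32149 + (-686 + 1128)/269) = √(32149 + (1/269)*442) = √(32149 + 442/269) = √(8648523/269) = 3*√258494743/269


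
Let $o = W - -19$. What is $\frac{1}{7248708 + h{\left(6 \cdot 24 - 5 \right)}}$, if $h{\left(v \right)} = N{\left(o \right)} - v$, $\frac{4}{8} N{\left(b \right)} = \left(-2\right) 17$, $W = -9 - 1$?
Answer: $\frac{1}{7248501} \approx 1.3796 \cdot 10^{-7}$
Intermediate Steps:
$W = -10$
$o = 9$ ($o = -10 - -19 = -10 + 19 = 9$)
$N{\left(b \right)} = -68$ ($N{\left(b \right)} = 2 \left(\left(-2\right) 17\right) = 2 \left(-34\right) = -68$)
$h{\left(v \right)} = -68 - v$
$\frac{1}{7248708 + h{\left(6 \cdot 24 - 5 \right)}} = \frac{1}{7248708 - \left(63 + 144\right)} = \frac{1}{7248708 - 207} = \frac{1}{7248501}$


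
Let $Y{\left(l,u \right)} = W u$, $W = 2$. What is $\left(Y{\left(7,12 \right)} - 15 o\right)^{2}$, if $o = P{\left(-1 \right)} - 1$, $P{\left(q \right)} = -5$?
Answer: $12996$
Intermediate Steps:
$Y{\left(l,u \right)} = 2 u$
$o = -6$ ($o = -5 - 1 = -6$)
$\left(Y{\left(7,12 \right)} - 15 o\right)^{2} = \left(2 \cdot 12 - -90\right)^{2} = \left(24 + 90\right)^{2} = 114^{2} = 12996$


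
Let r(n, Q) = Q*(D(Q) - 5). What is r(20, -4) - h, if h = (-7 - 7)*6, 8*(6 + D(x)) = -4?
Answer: 130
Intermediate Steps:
D(x) = -13/2 (D(x) = -6 + (⅛)*(-4) = -6 - ½ = -13/2)
r(n, Q) = -23*Q/2 (r(n, Q) = Q*(-13/2 - 5) = Q*(-23/2) = -23*Q/2)
h = -84 (h = -14*6 = -84)
r(20, -4) - h = -23/2*(-4) - 1*(-84) = 46 + 84 = 130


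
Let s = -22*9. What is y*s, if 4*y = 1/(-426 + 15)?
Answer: 33/274 ≈ 0.12044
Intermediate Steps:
y = -1/1644 (y = 1/(4*(-426 + 15)) = (¼)/(-411) = (¼)*(-1/411) = -1/1644 ≈ -0.00060827)
s = -198
y*s = -1/1644*(-198) = 33/274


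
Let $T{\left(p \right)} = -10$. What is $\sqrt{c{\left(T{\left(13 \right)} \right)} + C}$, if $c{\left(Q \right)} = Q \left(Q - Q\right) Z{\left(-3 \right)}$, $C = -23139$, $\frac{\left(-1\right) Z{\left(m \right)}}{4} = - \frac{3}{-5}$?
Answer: $3 i \sqrt{2571} \approx 152.11 i$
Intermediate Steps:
$Z{\left(m \right)} = - \frac{12}{5}$ ($Z{\left(m \right)} = - 4 \left(- \frac{3}{-5}\right) = - 4 \left(\left(-3\right) \left(- \frac{1}{5}\right)\right) = \left(-4\right) \frac{3}{5} = - \frac{12}{5}$)
$c{\left(Q \right)} = 0$ ($c{\left(Q \right)} = Q \left(Q - Q\right) \left(- \frac{12}{5}\right) = Q 0 \left(- \frac{12}{5}\right) = 0 \left(- \frac{12}{5}\right) = 0$)
$\sqrt{c{\left(T{\left(13 \right)} \right)} + C} = \sqrt{0 - 23139} = \sqrt{-23139} = 3 i \sqrt{2571}$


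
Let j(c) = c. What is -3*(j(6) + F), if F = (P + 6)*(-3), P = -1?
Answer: 27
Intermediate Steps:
F = -15 (F = (-1 + 6)*(-3) = 5*(-3) = -15)
-3*(j(6) + F) = -3*(6 - 15) = -3*(-9) = 27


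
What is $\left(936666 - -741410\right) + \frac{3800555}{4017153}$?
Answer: $\frac{6741091838183}{4017153} \approx 1.6781 \cdot 10^{6}$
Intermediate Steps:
$\left(936666 - -741410\right) + \frac{3800555}{4017153} = \left(936666 + 741410\right) + 3800555 \cdot \frac{1}{4017153} = 1678076 + \frac{3800555}{4017153} = \frac{6741091838183}{4017153}$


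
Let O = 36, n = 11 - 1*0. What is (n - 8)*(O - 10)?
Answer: 78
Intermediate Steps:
n = 11 (n = 11 + 0 = 11)
(n - 8)*(O - 10) = (11 - 8)*(36 - 10) = 3*26 = 78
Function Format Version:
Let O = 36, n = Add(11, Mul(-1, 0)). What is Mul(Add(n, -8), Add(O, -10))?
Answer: 78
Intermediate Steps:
n = 11 (n = Add(11, 0) = 11)
Mul(Add(n, -8), Add(O, -10)) = Mul(Add(11, -8), Add(36, -10)) = Mul(3, 26) = 78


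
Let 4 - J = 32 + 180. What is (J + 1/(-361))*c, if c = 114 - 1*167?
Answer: 3979717/361 ≈ 11024.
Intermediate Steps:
J = -208 (J = 4 - (32 + 180) = 4 - 1*212 = 4 - 212 = -208)
c = -53 (c = 114 - 167 = -53)
(J + 1/(-361))*c = (-208 + 1/(-361))*(-53) = (-208 - 1/361)*(-53) = -75089/361*(-53) = 3979717/361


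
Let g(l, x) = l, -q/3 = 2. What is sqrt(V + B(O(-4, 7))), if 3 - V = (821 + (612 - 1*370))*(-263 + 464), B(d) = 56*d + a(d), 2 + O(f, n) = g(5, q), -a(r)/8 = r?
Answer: 18*I*sqrt(659) ≈ 462.08*I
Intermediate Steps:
q = -6 (q = -3*2 = -6)
a(r) = -8*r
O(f, n) = 3 (O(f, n) = -2 + 5 = 3)
B(d) = 48*d (B(d) = 56*d - 8*d = 48*d)
V = -213660 (V = 3 - (821 + (612 - 1*370))*(-263 + 464) = 3 - (821 + (612 - 370))*201 = 3 - (821 + 242)*201 = 3 - 1063*201 = 3 - 1*213663 = 3 - 213663 = -213660)
sqrt(V + B(O(-4, 7))) = sqrt(-213660 + 48*3) = sqrt(-213660 + 144) = sqrt(-213516) = 18*I*sqrt(659)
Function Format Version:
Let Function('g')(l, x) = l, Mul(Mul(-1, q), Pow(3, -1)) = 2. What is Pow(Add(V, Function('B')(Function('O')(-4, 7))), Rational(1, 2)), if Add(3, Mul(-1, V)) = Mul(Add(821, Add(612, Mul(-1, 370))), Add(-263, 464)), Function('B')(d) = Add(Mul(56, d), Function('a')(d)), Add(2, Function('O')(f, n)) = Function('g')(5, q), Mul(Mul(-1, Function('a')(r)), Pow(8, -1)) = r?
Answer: Mul(18, I, Pow(659, Rational(1, 2))) ≈ Mul(462.08, I)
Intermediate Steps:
q = -6 (q = Mul(-3, 2) = -6)
Function('a')(r) = Mul(-8, r)
Function('O')(f, n) = 3 (Function('O')(f, n) = Add(-2, 5) = 3)
Function('B')(d) = Mul(48, d) (Function('B')(d) = Add(Mul(56, d), Mul(-8, d)) = Mul(48, d))
V = -213660 (V = Add(3, Mul(-1, Mul(Add(821, Add(612, Mul(-1, 370))), Add(-263, 464)))) = Add(3, Mul(-1, Mul(Add(821, Add(612, -370)), 201))) = Add(3, Mul(-1, Mul(Add(821, 242), 201))) = Add(3, Mul(-1, Mul(1063, 201))) = Add(3, Mul(-1, 213663)) = Add(3, -213663) = -213660)
Pow(Add(V, Function('B')(Function('O')(-4, 7))), Rational(1, 2)) = Pow(Add(-213660, Mul(48, 3)), Rational(1, 2)) = Pow(Add(-213660, 144), Rational(1, 2)) = Pow(-213516, Rational(1, 2)) = Mul(18, I, Pow(659, Rational(1, 2)))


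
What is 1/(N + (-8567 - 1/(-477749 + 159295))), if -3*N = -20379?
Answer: -318454/564937395 ≈ -0.00056370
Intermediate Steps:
N = 6793 (N = -⅓*(-20379) = 6793)
1/(N + (-8567 - 1/(-477749 + 159295))) = 1/(6793 + (-8567 - 1/(-477749 + 159295))) = 1/(6793 + (-8567 - 1/(-318454))) = 1/(6793 + (-8567 - 1*(-1/318454))) = 1/(6793 + (-8567 + 1/318454)) = 1/(6793 - 2728195417/318454) = 1/(-564937395/318454) = -318454/564937395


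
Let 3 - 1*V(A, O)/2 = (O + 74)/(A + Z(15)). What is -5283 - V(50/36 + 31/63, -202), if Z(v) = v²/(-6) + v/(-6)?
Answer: -8456937/1601 ≈ -5282.3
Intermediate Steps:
Z(v) = -v/6 - v²/6 (Z(v) = v²*(-⅙) + v*(-⅙) = -v²/6 - v/6 = -v/6 - v²/6)
V(A, O) = 6 - 2*(74 + O)/(-40 + A) (V(A, O) = 6 - 2*(O + 74)/(A - ⅙*15*(1 + 15)) = 6 - 2*(74 + O)/(A - ⅙*15*16) = 6 - 2*(74 + O)/(A - 40) = 6 - 2*(74 + O)/(-40 + A))
-5283 - V(50/36 + 31/63, -202) = -5283 - 2*(-194 - 1*(-202) + 3*(50/36 + 31/63))/(-40 + (50/36 + 31/63)) = -5283 - 2*(-194 + 202 + 3*(50*(1/36) + 31*(1/63)))/(-40 + (50*(1/36) + 31*(1/63))) = -5283 - 2*(-194 + 202 + 3*(25/18 + 31/63))/(-40 + (25/18 + 31/63)) = -5283 - 2*(-194 + 202 + 3*(79/42))/(-40 + 79/42) = -5283 - 2*(-194 + 202 + 79/14)/(-1601/42) = -5283 - 2*(-42)*191/(1601*14) = -5283 - 1*(-1146/1601) = -5283 + 1146/1601 = -8456937/1601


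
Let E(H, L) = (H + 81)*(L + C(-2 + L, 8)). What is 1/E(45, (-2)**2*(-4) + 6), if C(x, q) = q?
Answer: -1/252 ≈ -0.0039683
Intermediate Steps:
E(H, L) = (8 + L)*(81 + H) (E(H, L) = (H + 81)*(L + 8) = (81 + H)*(8 + L) = (8 + L)*(81 + H))
1/E(45, (-2)**2*(-4) + 6) = 1/(648 + 8*45 + 81*((-2)**2*(-4) + 6) + 45*((-2)**2*(-4) + 6)) = 1/(648 + 360 + 81*(4*(-4) + 6) + 45*(4*(-4) + 6)) = 1/(648 + 360 + 81*(-16 + 6) + 45*(-16 + 6)) = 1/(648 + 360 + 81*(-10) + 45*(-10)) = 1/(648 + 360 - 810 - 450) = 1/(-252) = -1/252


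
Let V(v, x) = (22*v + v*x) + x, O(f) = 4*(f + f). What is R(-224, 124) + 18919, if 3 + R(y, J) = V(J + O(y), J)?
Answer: -224488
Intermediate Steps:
O(f) = 8*f (O(f) = 4*(2*f) = 8*f)
V(v, x) = x + 22*v + v*x
R(y, J) = -3 + 23*J + 176*y + J*(J + 8*y) (R(y, J) = -3 + (J + 22*(J + 8*y) + (J + 8*y)*J) = -3 + (J + (22*J + 176*y) + J*(J + 8*y)) = -3 + (23*J + 176*y + J*(J + 8*y)) = -3 + 23*J + 176*y + J*(J + 8*y))
R(-224, 124) + 18919 = (-3 + 23*124 + 176*(-224) + 124*(124 + 8*(-224))) + 18919 = (-3 + 2852 - 39424 + 124*(124 - 1792)) + 18919 = (-3 + 2852 - 39424 + 124*(-1668)) + 18919 = (-3 + 2852 - 39424 - 206832) + 18919 = -243407 + 18919 = -224488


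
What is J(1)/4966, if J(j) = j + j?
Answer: 1/2483 ≈ 0.00040274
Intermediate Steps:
J(j) = 2*j
J(1)/4966 = (2*1)/4966 = (1/4966)*2 = 1/2483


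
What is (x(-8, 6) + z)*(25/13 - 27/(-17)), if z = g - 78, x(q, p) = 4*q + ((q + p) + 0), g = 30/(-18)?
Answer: -264616/663 ≈ -399.12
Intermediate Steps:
g = -5/3 (g = 30*(-1/18) = -5/3 ≈ -1.6667)
x(q, p) = p + 5*q (x(q, p) = 4*q + ((p + q) + 0) = 4*q + (p + q) = p + 5*q)
z = -239/3 (z = -5/3 - 78 = -239/3 ≈ -79.667)
(x(-8, 6) + z)*(25/13 - 27/(-17)) = ((6 + 5*(-8)) - 239/3)*(25/13 - 27/(-17)) = ((6 - 40) - 239/3)*(25*(1/13) - 27*(-1/17)) = (-34 - 239/3)*(25/13 + 27/17) = -341/3*776/221 = -264616/663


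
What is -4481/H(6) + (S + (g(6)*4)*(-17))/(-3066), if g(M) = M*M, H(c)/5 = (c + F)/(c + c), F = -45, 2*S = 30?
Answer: 18371043/66430 ≈ 276.55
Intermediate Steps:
S = 15 (S = (½)*30 = 15)
H(c) = 5*(-45 + c)/(2*c) (H(c) = 5*((c - 45)/(c + c)) = 5*((-45 + c)/((2*c))) = 5*((-45 + c)*(1/(2*c))) = 5*((-45 + c)/(2*c)) = 5*(-45 + c)/(2*c))
g(M) = M²
-4481/H(6) + (S + (g(6)*4)*(-17))/(-3066) = -4481*12/(5*(-45 + 6)) + (15 + (6²*4)*(-17))/(-3066) = -4481/((5/2)*(⅙)*(-39)) + (15 + (36*4)*(-17))*(-1/3066) = -4481/(-65/4) + (15 + 144*(-17))*(-1/3066) = -4481*(-4/65) + (15 - 2448)*(-1/3066) = 17924/65 - 2433*(-1/3066) = 17924/65 + 811/1022 = 18371043/66430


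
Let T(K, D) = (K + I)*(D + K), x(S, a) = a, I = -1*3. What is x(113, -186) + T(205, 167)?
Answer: 74958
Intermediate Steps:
I = -3
T(K, D) = (-3 + K)*(D + K) (T(K, D) = (K - 3)*(D + K) = (-3 + K)*(D + K))
x(113, -186) + T(205, 167) = -186 + (205² - 3*167 - 3*205 + 167*205) = -186 + (42025 - 501 - 615 + 34235) = -186 + 75144 = 74958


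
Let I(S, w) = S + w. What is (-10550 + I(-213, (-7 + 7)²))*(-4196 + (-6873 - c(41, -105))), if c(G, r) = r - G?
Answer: 117564249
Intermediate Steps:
(-10550 + I(-213, (-7 + 7)²))*(-4196 + (-6873 - c(41, -105))) = (-10550 + (-213 + (-7 + 7)²))*(-4196 + (-6873 - (-105 - 1*41))) = (-10550 + (-213 + 0²))*(-4196 + (-6873 - (-105 - 41))) = (-10550 + (-213 + 0))*(-4196 + (-6873 - 1*(-146))) = (-10550 - 213)*(-4196 + (-6873 + 146)) = -10763*(-4196 - 6727) = -10763*(-10923) = 117564249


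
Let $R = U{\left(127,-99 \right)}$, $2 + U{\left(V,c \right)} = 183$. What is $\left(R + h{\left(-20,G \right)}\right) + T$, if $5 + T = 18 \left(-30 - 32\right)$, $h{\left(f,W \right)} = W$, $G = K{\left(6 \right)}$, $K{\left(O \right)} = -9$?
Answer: $-949$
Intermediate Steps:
$G = -9$
$T = -1121$ ($T = -5 + 18 \left(-30 - 32\right) = -5 + 18 \left(-62\right) = -5 - 1116 = -1121$)
$U{\left(V,c \right)} = 181$ ($U{\left(V,c \right)} = -2 + 183 = 181$)
$R = 181$
$\left(R + h{\left(-20,G \right)}\right) + T = \left(181 - 9\right) - 1121 = 172 - 1121 = -949$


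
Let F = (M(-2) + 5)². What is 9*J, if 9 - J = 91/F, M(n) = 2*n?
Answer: -738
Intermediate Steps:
F = 1 (F = (2*(-2) + 5)² = (-4 + 5)² = 1² = 1)
J = -82 (J = 9 - 91/1 = 9 - 91 = -82)
9*J = 9*(-82) = -738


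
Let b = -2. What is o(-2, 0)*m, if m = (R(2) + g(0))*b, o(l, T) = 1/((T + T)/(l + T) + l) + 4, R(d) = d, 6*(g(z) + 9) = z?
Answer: 49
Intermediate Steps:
g(z) = -9 + z/6
o(l, T) = 4 + 1/(l + 2*T/(T + l)) (o(l, T) = 1/((2*T)/(T + l) + l) + 4 = 1/(2*T/(T + l) + l) + 4 = 1/(l + 2*T/(T + l)) + 4 = 4 + 1/(l + 2*T/(T + l)))
m = 14 (m = (2 + (-9 + (⅙)*0))*(-2) = (2 + (-9 + 0))*(-2) = (2 - 9)*(-2) = -7*(-2) = 14)
o(-2, 0)*m = ((-2 + 4*(-2)² + 9*0 + 4*0*(-2))/((-2)² + 2*0 + 0*(-2)))*14 = ((-2 + 4*4 + 0 + 0)/(4 + 0 + 0))*14 = ((-2 + 16 + 0 + 0)/4)*14 = ((¼)*14)*14 = (7/2)*14 = 49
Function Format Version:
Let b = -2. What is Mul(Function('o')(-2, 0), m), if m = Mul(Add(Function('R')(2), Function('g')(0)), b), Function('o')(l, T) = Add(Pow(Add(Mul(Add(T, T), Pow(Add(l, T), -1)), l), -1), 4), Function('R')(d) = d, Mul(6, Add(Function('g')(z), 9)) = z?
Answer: 49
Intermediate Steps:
Function('g')(z) = Add(-9, Mul(Rational(1, 6), z))
Function('o')(l, T) = Add(4, Pow(Add(l, Mul(2, T, Pow(Add(T, l), -1))), -1)) (Function('o')(l, T) = Add(Pow(Add(Mul(Mul(2, T), Pow(Add(T, l), -1)), l), -1), 4) = Add(Pow(Add(Mul(2, T, Pow(Add(T, l), -1)), l), -1), 4) = Add(Pow(Add(l, Mul(2, T, Pow(Add(T, l), -1))), -1), 4) = Add(4, Pow(Add(l, Mul(2, T, Pow(Add(T, l), -1))), -1)))
m = 14 (m = Mul(Add(2, Add(-9, Mul(Rational(1, 6), 0))), -2) = Mul(Add(2, Add(-9, 0)), -2) = Mul(Add(2, -9), -2) = Mul(-7, -2) = 14)
Mul(Function('o')(-2, 0), m) = Mul(Mul(Pow(Add(Pow(-2, 2), Mul(2, 0), Mul(0, -2)), -1), Add(-2, Mul(4, Pow(-2, 2)), Mul(9, 0), Mul(4, 0, -2))), 14) = Mul(Mul(Pow(Add(4, 0, 0), -1), Add(-2, Mul(4, 4), 0, 0)), 14) = Mul(Mul(Pow(4, -1), Add(-2, 16, 0, 0)), 14) = Mul(Mul(Rational(1, 4), 14), 14) = Mul(Rational(7, 2), 14) = 49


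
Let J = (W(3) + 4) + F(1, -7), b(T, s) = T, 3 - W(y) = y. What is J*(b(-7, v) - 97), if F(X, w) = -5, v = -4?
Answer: 104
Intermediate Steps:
W(y) = 3 - y
J = -1 (J = ((3 - 1*3) + 4) - 5 = ((3 - 3) + 4) - 5 = (0 + 4) - 5 = 4 - 5 = -1)
J*(b(-7, v) - 97) = -(-7 - 97) = -1*(-104) = 104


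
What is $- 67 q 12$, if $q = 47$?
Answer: $-37788$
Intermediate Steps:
$- 67 q 12 = \left(-67\right) 47 \cdot 12 = \left(-3149\right) 12 = -37788$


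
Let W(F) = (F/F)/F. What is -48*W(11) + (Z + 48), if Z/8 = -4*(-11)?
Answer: 4352/11 ≈ 395.64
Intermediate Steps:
Z = 352 (Z = 8*(-4*(-11)) = 8*44 = 352)
W(F) = 1/F
-48*W(11) + (Z + 48) = -48/11 + (352 + 48) = -48*1/11 + 400 = -48/11 + 400 = 4352/11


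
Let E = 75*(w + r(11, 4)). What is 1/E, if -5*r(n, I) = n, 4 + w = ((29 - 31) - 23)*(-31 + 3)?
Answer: 1/52035 ≈ 1.9218e-5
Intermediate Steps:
w = 696 (w = -4 + ((29 - 31) - 23)*(-31 + 3) = -4 + (-2 - 23)*(-28) = -4 - 25*(-28) = -4 + 700 = 696)
r(n, I) = -n/5
E = 52035 (E = 75*(696 - 1/5*11) = 75*(696 - 11/5) = 75*(3469/5) = 52035)
1/E = 1/52035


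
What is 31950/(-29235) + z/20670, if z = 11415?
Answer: -1451951/2685722 ≈ -0.54062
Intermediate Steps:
31950/(-29235) + z/20670 = 31950/(-29235) + 11415/20670 = 31950*(-1/29235) + 11415*(1/20670) = -2130/1949 + 761/1378 = -1451951/2685722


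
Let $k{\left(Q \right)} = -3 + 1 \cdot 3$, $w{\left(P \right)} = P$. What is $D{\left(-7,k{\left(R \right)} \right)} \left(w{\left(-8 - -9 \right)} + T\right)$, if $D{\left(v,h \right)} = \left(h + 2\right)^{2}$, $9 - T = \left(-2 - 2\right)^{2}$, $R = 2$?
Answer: $-24$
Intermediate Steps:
$T = -7$ ($T = 9 - \left(-2 - 2\right)^{2} = 9 - \left(-4\right)^{2} = 9 - 16 = -7$)
$k{\left(Q \right)} = 0$ ($k{\left(Q \right)} = -3 + 3 = 0$)
$D{\left(v,h \right)} = \left(2 + h\right)^{2}$
$D{\left(-7,k{\left(R \right)} \right)} \left(w{\left(-8 - -9 \right)} + T\right) = \left(2 + 0\right)^{2} \left(\left(-8 - -9\right) - 7\right) = 2^{2} \left(\left(-8 + 9\right) - 7\right) = 4 \left(1 - 7\right) = 4 \left(-6\right) = -24$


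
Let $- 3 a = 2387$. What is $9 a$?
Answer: $-7161$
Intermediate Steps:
$a = - \frac{2387}{3}$ ($a = \left(- \frac{1}{3}\right) 2387 = - \frac{2387}{3} \approx -795.67$)
$9 a = 9 \left(- \frac{2387}{3}\right) = -7161$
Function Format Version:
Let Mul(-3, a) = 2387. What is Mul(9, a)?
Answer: -7161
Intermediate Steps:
a = Rational(-2387, 3) (a = Mul(Rational(-1, 3), 2387) = Rational(-2387, 3) ≈ -795.67)
Mul(9, a) = Mul(9, Rational(-2387, 3)) = -7161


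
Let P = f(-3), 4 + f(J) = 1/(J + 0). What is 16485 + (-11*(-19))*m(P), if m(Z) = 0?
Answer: 16485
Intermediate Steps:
f(J) = -4 + 1/J (f(J) = -4 + 1/(J + 0) = -4 + 1/J)
P = -13/3 (P = -4 + 1/(-3) = -4 - 1/3 = -13/3 ≈ -4.3333)
16485 + (-11*(-19))*m(P) = 16485 - 11*(-19)*0 = 16485 + 209*0 = 16485 + 0 = 16485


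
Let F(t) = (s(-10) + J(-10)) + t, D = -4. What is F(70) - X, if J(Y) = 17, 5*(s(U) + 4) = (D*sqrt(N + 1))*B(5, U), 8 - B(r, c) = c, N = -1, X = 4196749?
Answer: -4196666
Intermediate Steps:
B(r, c) = 8 - c
s(U) = -4 (s(U) = -4 + ((-4*sqrt(-1 + 1))*(8 - U))/5 = -4 + ((-4*sqrt(0))*(8 - U))/5 = -4 + ((-4*0)*(8 - U))/5 = -4 + (0*(8 - U))/5 = -4 + (1/5)*0 = -4 + 0 = -4)
F(t) = 13 + t (F(t) = (-4 + 17) + t = 13 + t)
F(70) - X = (13 + 70) - 1*4196749 = 83 - 4196749 = -4196666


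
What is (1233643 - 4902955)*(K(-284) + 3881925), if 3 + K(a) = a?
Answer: -14242940893056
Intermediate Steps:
K(a) = -3 + a
(1233643 - 4902955)*(K(-284) + 3881925) = (1233643 - 4902955)*((-3 - 284) + 3881925) = -3669312*(-287 + 3881925) = -3669312*3881638 = -14242940893056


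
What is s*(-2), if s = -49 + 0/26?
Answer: 98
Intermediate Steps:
s = -49 (s = -49 + 0*(1/26) = -49 + 0 = -49)
s*(-2) = -49*(-2) = 98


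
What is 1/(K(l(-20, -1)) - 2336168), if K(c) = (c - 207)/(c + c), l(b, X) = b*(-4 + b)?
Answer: -320/747573669 ≈ -4.2805e-7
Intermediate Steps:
K(c) = (-207 + c)/(2*c) (K(c) = (-207 + c)/((2*c)) = (-207 + c)*(1/(2*c)) = (-207 + c)/(2*c))
1/(K(l(-20, -1)) - 2336168) = 1/((-207 - 20*(-4 - 20))/(2*((-20*(-4 - 20)))) - 2336168) = 1/((-207 - 20*(-24))/(2*((-20*(-24)))) - 2336168) = 1/((½)*(-207 + 480)/480 - 2336168) = 1/((½)*(1/480)*273 - 2336168) = 1/(91/320 - 2336168) = 1/(-747573669/320) = -320/747573669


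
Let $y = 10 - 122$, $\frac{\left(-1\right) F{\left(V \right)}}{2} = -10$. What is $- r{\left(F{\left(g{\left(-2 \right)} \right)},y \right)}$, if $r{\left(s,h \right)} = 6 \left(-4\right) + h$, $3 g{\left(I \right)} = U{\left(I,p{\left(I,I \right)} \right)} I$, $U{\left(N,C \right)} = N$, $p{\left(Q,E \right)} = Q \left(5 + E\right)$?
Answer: $136$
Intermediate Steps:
$g{\left(I \right)} = \frac{I^{2}}{3}$ ($g{\left(I \right)} = \frac{I I}{3} = \frac{I^{2}}{3}$)
$F{\left(V \right)} = 20$ ($F{\left(V \right)} = \left(-2\right) \left(-10\right) = 20$)
$y = -112$
$r{\left(s,h \right)} = -24 + h$
$- r{\left(F{\left(g{\left(-2 \right)} \right)},y \right)} = - (-24 - 112) = \left(-1\right) \left(-136\right) = 136$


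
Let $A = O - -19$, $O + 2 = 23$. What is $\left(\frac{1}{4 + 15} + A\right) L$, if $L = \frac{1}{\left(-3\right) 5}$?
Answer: $- \frac{761}{285} \approx -2.6702$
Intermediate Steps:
$O = 21$ ($O = -2 + 23 = 21$)
$A = 40$ ($A = 21 - -19 = 21 + 19 = 40$)
$L = - \frac{1}{15}$ ($L = \frac{1}{-15} = - \frac{1}{15} \approx -0.066667$)
$\left(\frac{1}{4 + 15} + A\right) L = \left(\frac{1}{4 + 15} + 40\right) \left(- \frac{1}{15}\right) = \left(\frac{1}{19} + 40\right) \left(- \frac{1}{15}\right) = \frac{761}{19} \left(- \frac{1}{15}\right) = - \frac{761}{285}$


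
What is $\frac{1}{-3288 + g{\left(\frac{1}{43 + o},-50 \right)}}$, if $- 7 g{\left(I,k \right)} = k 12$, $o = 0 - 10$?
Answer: $- \frac{7}{22416} \approx -0.00031228$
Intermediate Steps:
$o = -10$ ($o = 0 - 10 = -10$)
$g{\left(I,k \right)} = - \frac{12 k}{7}$ ($g{\left(I,k \right)} = - \frac{k 12}{7} = - \frac{12 k}{7}$)
$\frac{1}{-3288 + g{\left(\frac{1}{43 + o},-50 \right)}} = \frac{1}{-3288 - - \frac{600}{7}} = \frac{1}{-3288 + \frac{600}{7}} = \frac{1}{- \frac{22416}{7}} = - \frac{7}{22416}$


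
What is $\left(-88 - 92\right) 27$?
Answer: $-4860$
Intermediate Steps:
$\left(-88 - 92\right) 27 = \left(-180\right) 27 = -4860$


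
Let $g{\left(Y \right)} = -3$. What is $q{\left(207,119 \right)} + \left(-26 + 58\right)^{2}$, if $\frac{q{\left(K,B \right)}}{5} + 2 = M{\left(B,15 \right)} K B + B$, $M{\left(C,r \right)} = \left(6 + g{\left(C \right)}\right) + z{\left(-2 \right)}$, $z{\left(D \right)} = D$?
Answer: $124774$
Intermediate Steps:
$M{\left(C,r \right)} = 1$ ($M{\left(C,r \right)} = \left(6 - 3\right) - 2 = 3 - 2 = 1$)
$q{\left(K,B \right)} = -10 + 5 B + 5 B K$ ($q{\left(K,B \right)} = -10 + 5 \left(1 K B + B\right) = -10 + 5 \left(K B + B\right) = -10 + 5 \left(B K + B\right) = -10 + 5 \left(B + B K\right) = -10 + \left(5 B + 5 B K\right) = -10 + 5 B + 5 B K$)
$q{\left(207,119 \right)} + \left(-26 + 58\right)^{2} = \left(-10 + 5 \cdot 119 + 5 \cdot 119 \cdot 207\right) + \left(-26 + 58\right)^{2} = \left(-10 + 595 + 123165\right) + 32^{2} = 123750 + 1024 = 124774$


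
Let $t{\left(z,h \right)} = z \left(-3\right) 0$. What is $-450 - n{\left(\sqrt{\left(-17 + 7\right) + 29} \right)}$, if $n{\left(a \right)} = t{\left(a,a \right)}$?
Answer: $-450$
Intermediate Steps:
$t{\left(z,h \right)} = 0$ ($t{\left(z,h \right)} = - 3 z 0 = 0$)
$n{\left(a \right)} = 0$
$-450 - n{\left(\sqrt{\left(-17 + 7\right) + 29} \right)} = -450 - 0 = -450 + 0 = -450$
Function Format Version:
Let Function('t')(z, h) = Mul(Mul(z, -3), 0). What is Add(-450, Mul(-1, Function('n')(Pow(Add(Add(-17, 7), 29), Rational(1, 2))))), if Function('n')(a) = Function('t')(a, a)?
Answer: -450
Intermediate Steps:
Function('t')(z, h) = 0 (Function('t')(z, h) = Mul(Mul(-3, z), 0) = 0)
Function('n')(a) = 0
Add(-450, Mul(-1, Function('n')(Pow(Add(Add(-17, 7), 29), Rational(1, 2))))) = Add(-450, Mul(-1, 0)) = Add(-450, 0) = -450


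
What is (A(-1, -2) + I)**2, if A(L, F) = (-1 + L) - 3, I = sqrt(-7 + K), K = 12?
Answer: (5 - sqrt(5))**2 ≈ 7.6393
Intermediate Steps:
I = sqrt(5) (I = sqrt(-7 + 12) = sqrt(5) ≈ 2.2361)
A(L, F) = -4 + L
(A(-1, -2) + I)**2 = ((-4 - 1) + sqrt(5))**2 = (-5 + sqrt(5))**2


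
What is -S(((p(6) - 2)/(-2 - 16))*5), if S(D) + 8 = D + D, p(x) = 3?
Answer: 77/9 ≈ 8.5556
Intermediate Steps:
S(D) = -8 + 2*D (S(D) = -8 + (D + D) = -8 + 2*D)
-S(((p(6) - 2)/(-2 - 16))*5) = -(-8 + 2*(((3 - 2)/(-2 - 16))*5)) = -(-8 + 2*((1/(-18))*5)) = -(-8 + 2*((1*(-1/18))*5)) = -(-8 + 2*(-1/18*5)) = -(-8 + 2*(-5/18)) = -(-8 - 5/9) = -1*(-77/9) = 77/9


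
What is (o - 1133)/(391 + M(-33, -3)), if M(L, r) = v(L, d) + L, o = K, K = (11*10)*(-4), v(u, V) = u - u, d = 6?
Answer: -1573/358 ≈ -4.3939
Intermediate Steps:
v(u, V) = 0
K = -440 (K = 110*(-4) = -440)
o = -440
M(L, r) = L (M(L, r) = 0 + L = L)
(o - 1133)/(391 + M(-33, -3)) = (-440 - 1133)/(391 - 33) = -1573/358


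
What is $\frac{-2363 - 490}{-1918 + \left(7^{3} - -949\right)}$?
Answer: $\frac{2853}{626} \approx 4.5575$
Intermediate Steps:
$\frac{-2363 - 490}{-1918 + \left(7^{3} - -949\right)} = - \frac{2853}{-1918 + \left(343 + 949\right)} = - \frac{2853}{-1918 + 1292} = - \frac{2853}{-626} = \left(-2853\right) \left(- \frac{1}{626}\right) = \frac{2853}{626}$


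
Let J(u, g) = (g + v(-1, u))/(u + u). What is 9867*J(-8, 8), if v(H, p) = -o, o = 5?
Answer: -29601/16 ≈ -1850.1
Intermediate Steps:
v(H, p) = -5 (v(H, p) = -1*5 = -5)
J(u, g) = (-5 + g)/(2*u) (J(u, g) = (g - 5)/(u + u) = (-5 + g)/((2*u)) = (-5 + g)*(1/(2*u)) = (-5 + g)/(2*u))
9867*J(-8, 8) = 9867*((½)*(-5 + 8)/(-8)) = 9867*((½)*(-⅛)*3) = 9867*(-3/16) = -29601/16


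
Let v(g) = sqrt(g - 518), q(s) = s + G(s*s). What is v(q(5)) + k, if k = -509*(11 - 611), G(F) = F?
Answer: 305400 + 2*I*sqrt(122) ≈ 3.054e+5 + 22.091*I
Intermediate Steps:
q(s) = s + s**2 (q(s) = s + s*s = s + s**2)
v(g) = sqrt(-518 + g)
k = 305400 (k = -509*(-600) = 305400)
v(q(5)) + k = sqrt(-518 + 5*(1 + 5)) + 305400 = sqrt(-518 + 5*6) + 305400 = sqrt(-518 + 30) + 305400 = sqrt(-488) + 305400 = 2*I*sqrt(122) + 305400 = 305400 + 2*I*sqrt(122)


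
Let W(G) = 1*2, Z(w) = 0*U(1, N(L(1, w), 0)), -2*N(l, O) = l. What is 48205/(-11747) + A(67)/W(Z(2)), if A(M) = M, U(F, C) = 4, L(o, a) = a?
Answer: 690639/23494 ≈ 29.396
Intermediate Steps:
N(l, O) = -l/2
Z(w) = 0 (Z(w) = 0*4 = 0)
W(G) = 2
48205/(-11747) + A(67)/W(Z(2)) = 48205/(-11747) + 67/2 = 48205*(-1/11747) + 67*(1/2) = -48205/11747 + 67/2 = 690639/23494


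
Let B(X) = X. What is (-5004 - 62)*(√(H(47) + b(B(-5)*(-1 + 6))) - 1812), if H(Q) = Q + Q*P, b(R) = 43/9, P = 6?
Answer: 9179592 - 10132*√751/3 ≈ 9.0870e+6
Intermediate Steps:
b(R) = 43/9 (b(R) = 43*(⅑) = 43/9)
H(Q) = 7*Q (H(Q) = Q + Q*6 = Q + 6*Q = 7*Q)
(-5004 - 62)*(√(H(47) + b(B(-5)*(-1 + 6))) - 1812) = (-5004 - 62)*(√(7*47 + 43/9) - 1812) = -5066*(√(329 + 43/9) - 1812) = -5066*(√(3004/9) - 1812) = -5066*(2*√751/3 - 1812) = -5066*(-1812 + 2*√751/3) = 9179592 - 10132*√751/3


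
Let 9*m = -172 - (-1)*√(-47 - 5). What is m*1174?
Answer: -201928/9 + 2348*I*√13/9 ≈ -22436.0 + 940.65*I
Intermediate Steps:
m = -172/9 + 2*I*√13/9 (m = (-172 - (-1)*√(-47 - 5))/9 = (-172 - (-1)*√(-52))/9 = (-172 - (-1)*2*I*√13)/9 = (-172 - (-2)*I*√13)/9 = (-172 + 2*I*√13)/9 = -172/9 + 2*I*√13/9 ≈ -19.111 + 0.80123*I)
m*1174 = (-172/9 + 2*I*√13/9)*1174 = -201928/9 + 2348*I*√13/9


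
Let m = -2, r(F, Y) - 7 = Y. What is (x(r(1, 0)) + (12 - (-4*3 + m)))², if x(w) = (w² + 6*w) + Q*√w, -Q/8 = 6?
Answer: 29817 - 11232*√7 ≈ 99.921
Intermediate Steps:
Q = -48 (Q = -8*6 = -48)
r(F, Y) = 7 + Y
x(w) = w² - 48*√w + 6*w (x(w) = (w² + 6*w) - 48*√w = w² - 48*√w + 6*w)
(x(r(1, 0)) + (12 - (-4*3 + m)))² = (((7 + 0)² - 48*√(7 + 0) + 6*(7 + 0)) + (12 - (-4*3 - 2)))² = ((7² - 48*√7 + 6*7) + (12 - (-12 - 2)))² = ((49 - 48*√7 + 42) + (12 - 1*(-14)))² = ((91 - 48*√7) + (12 + 14))² = ((91 - 48*√7) + 26)² = (117 - 48*√7)²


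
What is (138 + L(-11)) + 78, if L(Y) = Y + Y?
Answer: 194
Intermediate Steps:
L(Y) = 2*Y
(138 + L(-11)) + 78 = (138 + 2*(-11)) + 78 = (138 - 22) + 78 = 116 + 78 = 194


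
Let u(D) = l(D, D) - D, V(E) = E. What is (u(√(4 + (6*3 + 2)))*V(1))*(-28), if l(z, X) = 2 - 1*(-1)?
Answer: -84 + 56*√6 ≈ 53.171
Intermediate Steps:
l(z, X) = 3 (l(z, X) = 2 + 1 = 3)
u(D) = 3 - D
(u(√(4 + (6*3 + 2)))*V(1))*(-28) = ((3 - √(4 + (6*3 + 2)))*1)*(-28) = ((3 - √(4 + (18 + 2)))*1)*(-28) = ((3 - √(4 + 20))*1)*(-28) = ((3 - √24)*1)*(-28) = ((3 - 2*√6)*1)*(-28) = (3 - 2*√6)*(-28) = -84 + 56*√6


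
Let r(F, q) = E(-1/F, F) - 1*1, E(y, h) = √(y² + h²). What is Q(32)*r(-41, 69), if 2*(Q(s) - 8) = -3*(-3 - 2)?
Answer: -31/2 + 31*√2825762/82 ≈ 620.00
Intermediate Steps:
E(y, h) = √(h² + y²)
r(F, q) = -1 + √(F⁻² + F²) (r(F, q) = √(F² + (-1/F)²) - 1*1 = √(F² + F⁻²) - 1 = √(F⁻² + F²) - 1 = -1 + √(F⁻² + F²))
Q(s) = 31/2 (Q(s) = 8 + (-3*(-3 - 2))/2 = 8 + (-3*(-5))/2 = 8 + (½)*15 = 8 + 15/2 = 31/2)
Q(32)*r(-41, 69) = 31*(-1 + √((1 + (-41)⁴)/(-41)²))/2 = 31*(-1 + √((1 + 2825761)/1681))/2 = 31*(-1 + √((1/1681)*2825762))/2 = 31*(-1 + √(2825762/1681))/2 = 31*(-1 + √2825762/41)/2 = -31/2 + 31*√2825762/82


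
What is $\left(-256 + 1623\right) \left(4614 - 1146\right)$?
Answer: $4740756$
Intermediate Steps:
$\left(-256 + 1623\right) \left(4614 - 1146\right) = 1367 \cdot 3468 = 4740756$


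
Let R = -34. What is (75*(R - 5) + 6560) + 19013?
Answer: 22648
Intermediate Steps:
(75*(R - 5) + 6560) + 19013 = (75*(-34 - 5) + 6560) + 19013 = (75*(-39) + 6560) + 19013 = (-2925 + 6560) + 19013 = 3635 + 19013 = 22648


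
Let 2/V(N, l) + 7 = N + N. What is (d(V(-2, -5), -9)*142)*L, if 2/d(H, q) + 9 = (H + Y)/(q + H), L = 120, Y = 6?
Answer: -3442080/973 ≈ -3537.6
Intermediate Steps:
V(N, l) = 2/(-7 + 2*N) (V(N, l) = 2/(-7 + (N + N)) = 2/(-7 + 2*N))
d(H, q) = 2/(-9 + (6 + H)/(H + q)) (d(H, q) = 2/(-9 + (H + 6)/(q + H)) = 2/(-9 + (6 + H)/(H + q)))
(d(V(-2, -5), -9)*142)*L = ((2*(-2/(-7 + 2*(-2)) - 1*(-9))/(-6 + 8*(2/(-7 + 2*(-2))) + 9*(-9)))*142)*120 = ((2*(-2/(-7 - 4) + 9)/(-6 + 8*(2/(-7 - 4)) - 81))*142)*120 = ((2*(-2/(-11) + 9)/(-6 + 8*(2/(-11)) - 81))*142)*120 = ((2*(-2*(-1)/11 + 9)/(-6 + 8*(2*(-1/11)) - 81))*142)*120 = ((2*(-1*(-2/11) + 9)/(-6 + 8*(-2/11) - 81))*142)*120 = ((2*(2/11 + 9)/(-6 - 16/11 - 81))*142)*120 = ((2*(101/11)/(-973/11))*142)*120 = ((2*(-11/973)*(101/11))*142)*120 = -202/973*142*120 = -28684/973*120 = -3442080/973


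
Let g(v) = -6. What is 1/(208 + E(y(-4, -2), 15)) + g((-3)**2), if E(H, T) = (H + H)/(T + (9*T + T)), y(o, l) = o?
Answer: -205707/34312 ≈ -5.9952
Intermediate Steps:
E(H, T) = 2*H/(11*T) (E(H, T) = (2*H)/(T + 10*T) = (2*H)/((11*T)) = (2*H)*(1/(11*T)) = 2*H/(11*T))
1/(208 + E(y(-4, -2), 15)) + g((-3)**2) = 1/(208 + (2/11)*(-4)/15) - 6 = 1/(208 + (2/11)*(-4)*(1/15)) - 6 = 1/(208 - 8/165) - 6 = 1/(34312/165) - 6 = 165/34312 - 6 = -205707/34312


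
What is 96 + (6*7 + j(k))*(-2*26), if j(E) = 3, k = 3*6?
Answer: -2244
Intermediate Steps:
k = 18
96 + (6*7 + j(k))*(-2*26) = 96 + (6*7 + 3)*(-2*26) = 96 + (42 + 3)*(-52) = 96 + 45*(-52) = 96 - 2340 = -2244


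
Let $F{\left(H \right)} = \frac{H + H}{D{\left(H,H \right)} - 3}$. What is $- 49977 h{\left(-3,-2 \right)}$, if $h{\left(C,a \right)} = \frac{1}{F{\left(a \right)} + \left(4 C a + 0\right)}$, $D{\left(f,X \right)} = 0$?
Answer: $- \frac{149931}{76} \approx -1972.8$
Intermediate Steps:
$F{\left(H \right)} = - \frac{2 H}{3}$ ($F{\left(H \right)} = \frac{H + H}{0 - 3} = \frac{2 H}{-3} = 2 H \left(- \frac{1}{3}\right) = - \frac{2 H}{3}$)
$h{\left(C,a \right)} = \frac{1}{- \frac{2 a}{3} + 4 C a}$ ($h{\left(C,a \right)} = \frac{1}{- \frac{2 a}{3} + \left(4 C a + 0\right)} = \frac{1}{- \frac{2 a}{3} + 4 C a}$)
$- 49977 h{\left(-3,-2 \right)} = - 49977 \frac{3}{2 \left(-2\right) \left(-1 + 6 \left(-3\right)\right)} = - 49977 \cdot \frac{3}{2} \left(- \frac{1}{2}\right) \frac{1}{-1 - 18} = - 49977 \cdot \frac{3}{2} \left(- \frac{1}{2}\right) \frac{1}{-19} = - 49977 \cdot \frac{3}{2} \left(- \frac{1}{2}\right) \left(- \frac{1}{19}\right) = \left(-49977\right) \frac{3}{76} = - \frac{149931}{76}$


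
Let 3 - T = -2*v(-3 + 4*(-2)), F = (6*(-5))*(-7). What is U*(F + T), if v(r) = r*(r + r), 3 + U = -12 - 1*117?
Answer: -92004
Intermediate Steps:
U = -132 (U = -3 + (-12 - 1*117) = -3 + (-12 - 117) = -3 - 129 = -132)
v(r) = 2*r**2 (v(r) = r*(2*r) = 2*r**2)
F = 210 (F = -30*(-7) = 210)
T = 487 (T = 3 - (-2)*2*(-3 + 4*(-2))**2 = 3 - (-2)*2*(-3 - 8)**2 = 3 - (-2)*2*(-11)**2 = 3 - (-2)*2*121 = 3 - (-2)*242 = 3 - 1*(-484) = 3 + 484 = 487)
U*(F + T) = -132*(210 + 487) = -132*697 = -92004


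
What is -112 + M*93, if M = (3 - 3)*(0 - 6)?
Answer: -112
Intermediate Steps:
M = 0 (M = 0*(-6) = 0)
-112 + M*93 = -112 + 0*93 = -112 + 0 = -112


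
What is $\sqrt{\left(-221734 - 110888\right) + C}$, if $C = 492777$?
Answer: $3 \sqrt{17795} \approx 400.19$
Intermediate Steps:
$\sqrt{\left(-221734 - 110888\right) + C} = \sqrt{\left(-221734 - 110888\right) + 492777} = \sqrt{-332622 + 492777} = \sqrt{160155} = 3 \sqrt{17795}$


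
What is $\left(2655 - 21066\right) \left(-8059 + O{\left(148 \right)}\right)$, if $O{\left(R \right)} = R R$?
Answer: $-254900295$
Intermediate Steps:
$O{\left(R \right)} = R^{2}$
$\left(2655 - 21066\right) \left(-8059 + O{\left(148 \right)}\right) = \left(2655 - 21066\right) \left(-8059 + 148^{2}\right) = - 18411 \left(-8059 + 21904\right) = \left(-18411\right) 13845 = -254900295$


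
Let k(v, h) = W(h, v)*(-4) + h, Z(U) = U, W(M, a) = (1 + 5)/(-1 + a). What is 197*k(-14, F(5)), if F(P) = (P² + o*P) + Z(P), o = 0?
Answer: 31126/5 ≈ 6225.2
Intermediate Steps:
W(M, a) = 6/(-1 + a)
F(P) = P + P² (F(P) = (P² + 0*P) + P = (P² + 0) + P = P² + P = P + P²)
k(v, h) = h - 24/(-1 + v) (k(v, h) = (6/(-1 + v))*(-4) + h = -24/(-1 + v) + h = h - 24/(-1 + v))
197*k(-14, F(5)) = 197*((-24 + (5*(1 + 5))*(-1 - 14))/(-1 - 14)) = 197*((-24 + (5*6)*(-15))/(-15)) = 197*(-(-24 + 30*(-15))/15) = 197*(-(-24 - 450)/15) = 197*(-1/15*(-474)) = 197*(158/5) = 31126/5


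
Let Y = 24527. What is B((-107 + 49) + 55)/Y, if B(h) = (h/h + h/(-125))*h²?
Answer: 1152/3065875 ≈ 0.00037575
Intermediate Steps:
B(h) = h²*(1 - h/125) (B(h) = (1 + h*(-1/125))*h² = (1 - h/125)*h² = h²*(1 - h/125))
B((-107 + 49) + 55)/Y = (((-107 + 49) + 55)²*(125 - ((-107 + 49) + 55))/125)/24527 = ((-58 + 55)²*(125 - (-58 + 55))/125)*(1/24527) = ((1/125)*(-3)²*(125 - 1*(-3)))*(1/24527) = ((1/125)*9*(125 + 3))*(1/24527) = ((1/125)*9*128)*(1/24527) = (1152/125)*(1/24527) = 1152/3065875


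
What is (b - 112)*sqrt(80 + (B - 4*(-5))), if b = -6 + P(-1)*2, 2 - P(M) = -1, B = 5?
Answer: -112*sqrt(105) ≈ -1147.7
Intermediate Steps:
P(M) = 3 (P(M) = 2 - 1*(-1) = 2 + 1 = 3)
b = 0 (b = -6 + 3*2 = -6 + 6 = 0)
(b - 112)*sqrt(80 + (B - 4*(-5))) = (0 - 112)*sqrt(80 + (5 - 4*(-5))) = -112*sqrt(80 + (5 + 20)) = -112*sqrt(80 + 25) = -112*sqrt(105)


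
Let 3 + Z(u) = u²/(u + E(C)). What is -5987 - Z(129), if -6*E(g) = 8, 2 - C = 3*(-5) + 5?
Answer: -2341795/383 ≈ -6114.3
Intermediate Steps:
C = 12 (C = 2 - (3*(-5) + 5) = 2 - (-15 + 5) = 2 - 1*(-10) = 2 + 10 = 12)
E(g) = -4/3 (E(g) = -⅙*8 = -4/3)
Z(u) = -3 + u²/(-4/3 + u) (Z(u) = -3 + u²/(u - 4/3) = -3 + u²/(-4/3 + u))
-5987 - Z(129) = -5987 - 3*(4 + 129² - 3*129)/(-4 + 3*129) = -5987 - 3*(4 + 16641 - 387)/(-4 + 387) = -5987 - 3*16258/383 = -5987 - 1*48774/383 = -5987 - 48774/383 = -2341795/383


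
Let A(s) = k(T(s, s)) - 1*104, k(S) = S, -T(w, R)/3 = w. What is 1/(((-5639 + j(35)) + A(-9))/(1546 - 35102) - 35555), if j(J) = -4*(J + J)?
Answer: -8389/298269396 ≈ -2.8126e-5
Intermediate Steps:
T(w, R) = -3*w
j(J) = -8*J
A(s) = -104 - 3*s (A(s) = -3*s - 1*104 = -3*s - 104 = -104 - 3*s)
1/(((-5639 + j(35)) + A(-9))/(1546 - 35102) - 35555) = 1/(((-5639 - 8*35) + (-104 - 3*(-9)))/(1546 - 35102) - 35555) = 1/(((-5639 - 280) + (-104 + 27))/(-33556) - 35555) = 1/((-5919 - 77)*(-1/33556) - 35555) = 1/(-5996*(-1/33556) - 35555) = 1/(1499/8389 - 35555) = 1/(-298269396/8389) = -8389/298269396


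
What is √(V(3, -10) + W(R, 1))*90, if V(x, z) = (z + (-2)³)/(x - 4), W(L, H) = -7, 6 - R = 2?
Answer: 90*√11 ≈ 298.50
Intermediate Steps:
R = 4 (R = 6 - 1*2 = 6 - 2 = 4)
V(x, z) = (-8 + z)/(-4 + x) (V(x, z) = (z - 8)/(-4 + x) = (-8 + z)/(-4 + x))
√(V(3, -10) + W(R, 1))*90 = √((-8 - 10)/(-4 + 3) - 7)*90 = √(-18/(-1) - 7)*90 = √(-1*(-18) - 7)*90 = √(18 - 7)*90 = √11*90 = 90*√11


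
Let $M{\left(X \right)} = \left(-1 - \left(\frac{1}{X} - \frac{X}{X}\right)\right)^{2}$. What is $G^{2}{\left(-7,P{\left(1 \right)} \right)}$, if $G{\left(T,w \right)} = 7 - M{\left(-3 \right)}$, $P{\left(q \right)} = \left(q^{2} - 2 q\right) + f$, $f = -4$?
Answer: $\frac{3844}{81} \approx 47.457$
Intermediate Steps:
$P{\left(q \right)} = -4 + q^{2} - 2 q$ ($P{\left(q \right)} = \left(q^{2} - 2 q\right) - 4 = -4 + q^{2} - 2 q$)
$M{\left(X \right)} = \frac{1}{X^{2}}$ ($M{\left(X \right)} = \left(-1 + \left(- \frac{1}{X} + 1\right)\right)^{2} = \left(-1 + \left(1 - \frac{1}{X}\right)\right)^{2} = \left(- \frac{1}{X}\right)^{2} = \frac{1}{X^{2}}$)
$G{\left(T,w \right)} = \frac{62}{9}$ ($G{\left(T,w \right)} = 7 - \frac{1}{9} = \frac{62}{9}$)
$G^{2}{\left(-7,P{\left(1 \right)} \right)} = \left(\frac{62}{9}\right)^{2} = \frac{3844}{81}$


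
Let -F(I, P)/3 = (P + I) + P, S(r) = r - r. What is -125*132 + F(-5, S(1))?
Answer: -16485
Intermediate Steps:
S(r) = 0
F(I, P) = -6*P - 3*I (F(I, P) = -3*((P + I) + P) = -3*((I + P) + P) = -3*(I + 2*P) = -6*P - 3*I)
-125*132 + F(-5, S(1)) = -125*132 + (-6*0 - 3*(-5)) = -16500 + (0 + 15) = -16500 + 15 = -16485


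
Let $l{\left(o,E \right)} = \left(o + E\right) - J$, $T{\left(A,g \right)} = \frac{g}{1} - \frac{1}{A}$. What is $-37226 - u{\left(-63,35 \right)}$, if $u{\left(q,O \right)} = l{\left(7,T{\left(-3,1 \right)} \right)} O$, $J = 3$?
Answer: $- \frac{112238}{3} \approx -37413.0$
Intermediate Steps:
$T{\left(A,g \right)} = g - \frac{1}{A}$ ($T{\left(A,g \right)} = g 1 - \frac{1}{A} = g - \frac{1}{A}$)
$l{\left(o,E \right)} = -3 + E + o$ ($l{\left(o,E \right)} = \left(o + E\right) - 3 = \left(E + o\right) - 3 = -3 + E + o$)
$u{\left(q,O \right)} = \frac{16 O}{3}$ ($u{\left(q,O \right)} = \left(-3 + \left(1 - \frac{1}{-3}\right) + 7\right) O = \left(-3 + \left(1 - - \frac{1}{3}\right) + 7\right) O = \left(-3 + \left(1 + \frac{1}{3}\right) + 7\right) O = \left(-3 + \frac{4}{3} + 7\right) O = \frac{16 O}{3}$)
$-37226 - u{\left(-63,35 \right)} = -37226 - \frac{16}{3} \cdot 35 = -37226 - \frac{560}{3} = - \frac{112238}{3}$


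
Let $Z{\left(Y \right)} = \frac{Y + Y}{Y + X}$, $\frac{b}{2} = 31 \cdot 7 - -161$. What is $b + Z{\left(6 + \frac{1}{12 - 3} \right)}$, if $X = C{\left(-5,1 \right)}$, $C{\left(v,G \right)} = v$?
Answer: $767$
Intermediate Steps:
$b = 756$ ($b = 2 \left(31 \cdot 7 - -161\right) = 2 \left(217 + 161\right) = 2 \cdot 378 = 756$)
$X = -5$
$Z{\left(Y \right)} = \frac{2 Y}{-5 + Y}$ ($Z{\left(Y \right)} = \frac{Y + Y}{Y - 5} = \frac{2 Y}{-5 + Y}$)
$b + Z{\left(6 + \frac{1}{12 - 3} \right)} = 756 + \frac{2 \left(6 + \frac{1}{12 - 3}\right)}{-5 + \left(6 + \frac{1}{12 - 3}\right)} = 756 + \frac{2 \left(6 + \frac{1}{9}\right)}{-5 + \left(6 + \frac{1}{9}\right)} = 756 + 2 \cdot \frac{55}{9} \frac{1}{-5 + \frac{55}{9}} = 756 + 2 \cdot \frac{55}{9} \frac{1}{\frac{10}{9}} = 756 + 2 \cdot \frac{55}{9} \cdot \frac{9}{10} = 756 + 11 = 767$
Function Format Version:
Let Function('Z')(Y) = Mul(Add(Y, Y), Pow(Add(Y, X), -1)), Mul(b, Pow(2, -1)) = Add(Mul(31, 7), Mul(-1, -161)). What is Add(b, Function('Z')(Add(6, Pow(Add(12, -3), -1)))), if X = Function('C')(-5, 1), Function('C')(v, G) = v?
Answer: 767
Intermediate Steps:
b = 756 (b = Mul(2, Add(Mul(31, 7), Mul(-1, -161))) = Mul(2, Add(217, 161)) = Mul(2, 378) = 756)
X = -5
Function('Z')(Y) = Mul(2, Y, Pow(Add(-5, Y), -1)) (Function('Z')(Y) = Mul(Add(Y, Y), Pow(Add(Y, -5), -1)) = Mul(Mul(2, Y), Pow(Add(-5, Y), -1)) = Mul(2, Y, Pow(Add(-5, Y), -1)))
Add(b, Function('Z')(Add(6, Pow(Add(12, -3), -1)))) = Add(756, Mul(2, Add(6, Pow(Add(12, -3), -1)), Pow(Add(-5, Add(6, Pow(Add(12, -3), -1))), -1))) = Add(756, Mul(2, Add(6, Pow(9, -1)), Pow(Add(-5, Add(6, Pow(9, -1))), -1))) = Add(756, Mul(2, Add(6, Rational(1, 9)), Pow(Add(-5, Add(6, Rational(1, 9))), -1))) = Add(756, Mul(2, Rational(55, 9), Pow(Add(-5, Rational(55, 9)), -1))) = Add(756, Mul(2, Rational(55, 9), Pow(Rational(10, 9), -1))) = Add(756, Mul(2, Rational(55, 9), Rational(9, 10))) = Add(756, 11) = 767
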